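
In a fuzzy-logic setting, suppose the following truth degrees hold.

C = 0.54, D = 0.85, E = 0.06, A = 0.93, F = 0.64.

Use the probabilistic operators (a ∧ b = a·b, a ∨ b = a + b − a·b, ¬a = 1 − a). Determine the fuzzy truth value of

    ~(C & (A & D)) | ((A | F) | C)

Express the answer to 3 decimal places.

A & D = a·b on (0.9300, 0.8500) = 0.7905
C & (A & D) = a·b on (0.5400, 0.7905) = 0.4269
~(C & (A & D)) = 1 − 0.4269 = 0.5731
A | F = a + b − a·b on (0.9300, 0.6400) = 0.9748
(A | F) | C = a + b − a·b on (0.9748, 0.5400) = 0.9884
~(C & (A & D)) | ((A | F) | C) = a + b − a·b on (0.5731, 0.9884) = 0.9951

0.995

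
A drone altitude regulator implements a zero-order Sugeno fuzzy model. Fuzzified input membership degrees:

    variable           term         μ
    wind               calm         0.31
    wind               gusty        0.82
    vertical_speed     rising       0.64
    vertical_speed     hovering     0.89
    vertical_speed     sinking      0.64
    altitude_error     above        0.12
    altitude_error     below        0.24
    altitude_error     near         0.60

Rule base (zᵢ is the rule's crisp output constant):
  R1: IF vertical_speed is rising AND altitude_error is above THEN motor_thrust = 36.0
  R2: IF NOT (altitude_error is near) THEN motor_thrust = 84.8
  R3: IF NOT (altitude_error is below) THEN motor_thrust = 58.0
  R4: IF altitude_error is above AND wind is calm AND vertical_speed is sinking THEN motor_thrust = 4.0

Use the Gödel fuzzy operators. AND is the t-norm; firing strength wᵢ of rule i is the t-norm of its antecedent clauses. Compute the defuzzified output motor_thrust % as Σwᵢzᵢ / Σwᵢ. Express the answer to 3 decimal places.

59.143

R1 (z=36.0): rising=0.64, above=0.12; AND[min(a, b)] → w = 0.12
R2 (z=84.8): ¬near=1−0.60=0.40 → w = 0.40
R3 (z=58.0): ¬below=1−0.24=0.76 → w = 0.76
R4 (z=4.0): above=0.12, calm=0.31, sinking=0.64; AND[min(a, b)] → w = 0.12
Weighted average = (0.12·36.0 + 0.40·84.8 + 0.76·58.0 + 0.12·4.0) / (0.12 + 0.40 + 0.76 + 0.12)
  = 82.8000 / 1.4000 = 59.143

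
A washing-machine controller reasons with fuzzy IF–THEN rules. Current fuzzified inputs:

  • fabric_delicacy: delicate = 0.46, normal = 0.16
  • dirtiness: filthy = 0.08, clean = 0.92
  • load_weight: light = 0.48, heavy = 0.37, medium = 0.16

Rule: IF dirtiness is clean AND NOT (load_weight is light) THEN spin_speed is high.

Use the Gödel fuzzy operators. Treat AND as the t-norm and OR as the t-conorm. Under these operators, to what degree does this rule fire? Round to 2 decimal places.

firing strength: clean=0.92, ¬light=1−0.48=0.52; AND[min(a, b)] → w = 0.52

0.52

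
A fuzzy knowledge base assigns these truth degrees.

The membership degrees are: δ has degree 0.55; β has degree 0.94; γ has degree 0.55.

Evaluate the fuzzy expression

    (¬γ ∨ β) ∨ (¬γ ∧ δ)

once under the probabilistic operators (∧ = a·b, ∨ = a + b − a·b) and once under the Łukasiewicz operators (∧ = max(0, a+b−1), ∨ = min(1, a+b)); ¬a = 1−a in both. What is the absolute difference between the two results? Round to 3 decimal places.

0.025

Under probabilistic:
  ¬γ = 1 − 0.5500 = 0.4500
  ¬γ ∨ β = a + b − a·b on (0.4500, 0.9400) = 0.9670
  ¬γ = 1 − 0.5500 = 0.4500
  ¬γ ∧ δ = a·b on (0.4500, 0.5500) = 0.2475
  (¬γ ∨ β) ∨ (¬γ ∧ δ) = a + b − a·b on (0.9670, 0.2475) = 0.9752
  → value = 0.9752
Under Łukasiewicz:
  ¬γ = 1 − 0.55 = 0.45
  ¬γ ∨ β = min(1, a+b) on (0.45, 0.94) = 1.00
  ¬γ = 1 − 0.55 = 0.45
  ¬γ ∧ δ = max(0, a+b−1) on (0.45, 0.55) = 0.00
  (¬γ ∨ β) ∨ (¬γ ∧ δ) = min(1, a+b) on (1.00, 0.00) = 1.00
  → value = 1.0000
|0.9752 − 1.0000| = 0.025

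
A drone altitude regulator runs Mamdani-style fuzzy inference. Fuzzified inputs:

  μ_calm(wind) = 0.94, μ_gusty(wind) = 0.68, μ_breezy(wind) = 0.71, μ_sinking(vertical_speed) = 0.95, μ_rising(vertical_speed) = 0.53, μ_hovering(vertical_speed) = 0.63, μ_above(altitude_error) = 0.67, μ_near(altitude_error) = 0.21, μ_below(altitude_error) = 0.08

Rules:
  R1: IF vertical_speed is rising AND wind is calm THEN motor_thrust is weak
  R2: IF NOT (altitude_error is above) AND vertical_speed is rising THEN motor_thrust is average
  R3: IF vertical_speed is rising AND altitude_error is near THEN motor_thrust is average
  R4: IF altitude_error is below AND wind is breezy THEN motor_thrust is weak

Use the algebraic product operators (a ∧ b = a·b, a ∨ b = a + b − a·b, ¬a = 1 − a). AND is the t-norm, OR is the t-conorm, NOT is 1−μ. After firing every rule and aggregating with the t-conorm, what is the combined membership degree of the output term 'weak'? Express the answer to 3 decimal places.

0.527

R1: rising=0.53, calm=0.94; AND[a·b] → w = 0.4982
R2: ¬above=1−0.67=0.33, rising=0.53; AND[a·b] → w = 0.1749
R3: rising=0.53, near=0.21; AND[a·b] → w = 0.1113
R4: below=0.08, breezy=0.71; AND[a·b] → w = 0.0568
Rules with consequent 'weak': {R1, R4} → strengths 0.4982, 0.0568
Aggregate via t-conorm [a + b − a·b]: 0.5267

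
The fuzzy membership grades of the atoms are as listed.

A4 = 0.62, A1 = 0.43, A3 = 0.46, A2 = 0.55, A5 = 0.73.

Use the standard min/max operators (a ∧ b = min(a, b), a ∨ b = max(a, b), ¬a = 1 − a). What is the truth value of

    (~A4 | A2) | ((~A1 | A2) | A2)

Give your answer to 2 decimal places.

0.57

~A4 = 1 − 0.62 = 0.38
~A4 | A2 = max(a, b) on (0.38, 0.55) = 0.55
~A1 = 1 − 0.43 = 0.57
~A1 | A2 = max(a, b) on (0.57, 0.55) = 0.57
(~A1 | A2) | A2 = max(a, b) on (0.57, 0.55) = 0.57
(~A4 | A2) | ((~A1 | A2) | A2) = max(a, b) on (0.55, 0.57) = 0.57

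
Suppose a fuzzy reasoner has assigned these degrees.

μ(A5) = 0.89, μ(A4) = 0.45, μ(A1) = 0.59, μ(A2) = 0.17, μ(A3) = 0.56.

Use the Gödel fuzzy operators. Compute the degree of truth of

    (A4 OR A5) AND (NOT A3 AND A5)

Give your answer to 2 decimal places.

0.44

A4 OR A5 = max(a, b) on (0.45, 0.89) = 0.89
NOT A3 = 1 − 0.56 = 0.44
NOT A3 AND A5 = min(a, b) on (0.44, 0.89) = 0.44
(A4 OR A5) AND (NOT A3 AND A5) = min(a, b) on (0.89, 0.44) = 0.44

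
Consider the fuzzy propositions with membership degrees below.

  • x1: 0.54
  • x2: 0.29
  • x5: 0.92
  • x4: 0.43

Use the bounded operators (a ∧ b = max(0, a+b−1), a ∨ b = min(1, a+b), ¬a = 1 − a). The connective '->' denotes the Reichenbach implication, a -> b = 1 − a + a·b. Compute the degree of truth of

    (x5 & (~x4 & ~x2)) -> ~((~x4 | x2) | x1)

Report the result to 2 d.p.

~x4 = 1 − 0.43 = 0.57
~x2 = 1 − 0.29 = 0.71
~x4 & ~x2 = max(0, a+b−1) on (0.57, 0.71) = 0.28
x5 & (~x4 & ~x2) = max(0, a+b−1) on (0.92, 0.28) = 0.20
~x4 = 1 − 0.43 = 0.57
~x4 | x2 = min(1, a+b) on (0.57, 0.29) = 0.86
(~x4 | x2) | x1 = min(1, a+b) on (0.86, 0.54) = 1.00
~((~x4 | x2) | x1) = 1 − 1.00 = 0.00
(x5 & (~x4 & ~x2)) -> ~((~x4 | x2) | x1)  [Reichenbach: 1 − a + a·b] with a=0.20, b=0.00 → 0.80

0.80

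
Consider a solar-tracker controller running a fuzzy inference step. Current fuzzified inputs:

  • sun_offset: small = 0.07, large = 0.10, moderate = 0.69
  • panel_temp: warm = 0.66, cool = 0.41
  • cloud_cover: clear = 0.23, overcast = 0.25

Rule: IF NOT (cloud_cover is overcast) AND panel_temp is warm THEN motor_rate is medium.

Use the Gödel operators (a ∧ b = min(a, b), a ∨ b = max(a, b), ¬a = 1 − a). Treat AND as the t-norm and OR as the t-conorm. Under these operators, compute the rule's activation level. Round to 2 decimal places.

firing strength: ¬overcast=1−0.25=0.75, warm=0.66; AND[min(a, b)] → w = 0.66

0.66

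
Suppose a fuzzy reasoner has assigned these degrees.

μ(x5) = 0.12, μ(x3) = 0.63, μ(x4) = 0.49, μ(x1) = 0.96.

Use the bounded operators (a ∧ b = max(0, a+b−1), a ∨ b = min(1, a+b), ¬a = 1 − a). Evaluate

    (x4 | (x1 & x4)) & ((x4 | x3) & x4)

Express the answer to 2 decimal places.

0.43

x1 & x4 = max(0, a+b−1) on (0.96, 0.49) = 0.45
x4 | (x1 & x4) = min(1, a+b) on (0.49, 0.45) = 0.94
x4 | x3 = min(1, a+b) on (0.49, 0.63) = 1.00
(x4 | x3) & x4 = max(0, a+b−1) on (1.00, 0.49) = 0.49
(x4 | (x1 & x4)) & ((x4 | x3) & x4) = max(0, a+b−1) on (0.94, 0.49) = 0.43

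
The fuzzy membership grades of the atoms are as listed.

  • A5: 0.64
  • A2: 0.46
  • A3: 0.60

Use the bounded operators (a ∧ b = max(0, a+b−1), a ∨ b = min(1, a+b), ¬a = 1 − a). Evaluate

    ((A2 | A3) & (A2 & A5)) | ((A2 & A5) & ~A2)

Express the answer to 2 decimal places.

A2 | A3 = min(1, a+b) on (0.46, 0.60) = 1.00
A2 & A5 = max(0, a+b−1) on (0.46, 0.64) = 0.10
(A2 | A3) & (A2 & A5) = max(0, a+b−1) on (1.00, 0.10) = 0.10
A2 & A5 = max(0, a+b−1) on (0.46, 0.64) = 0.10
~A2 = 1 − 0.46 = 0.54
(A2 & A5) & ~A2 = max(0, a+b−1) on (0.10, 0.54) = 0.00
((A2 | A3) & (A2 & A5)) | ((A2 & A5) & ~A2) = min(1, a+b) on (0.10, 0.00) = 0.10

0.10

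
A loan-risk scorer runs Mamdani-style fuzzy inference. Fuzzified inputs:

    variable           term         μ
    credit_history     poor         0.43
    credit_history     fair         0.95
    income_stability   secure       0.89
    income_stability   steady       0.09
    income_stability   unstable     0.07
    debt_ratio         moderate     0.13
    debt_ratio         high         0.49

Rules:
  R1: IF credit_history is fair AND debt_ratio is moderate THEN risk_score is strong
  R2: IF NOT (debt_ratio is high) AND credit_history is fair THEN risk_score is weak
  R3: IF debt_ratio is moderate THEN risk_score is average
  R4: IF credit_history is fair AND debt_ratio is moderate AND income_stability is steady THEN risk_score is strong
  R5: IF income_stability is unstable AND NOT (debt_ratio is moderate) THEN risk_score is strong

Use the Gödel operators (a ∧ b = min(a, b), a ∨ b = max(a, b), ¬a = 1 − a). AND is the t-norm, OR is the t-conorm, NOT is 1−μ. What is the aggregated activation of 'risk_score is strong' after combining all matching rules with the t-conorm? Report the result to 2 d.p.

0.13

R1: fair=0.95, moderate=0.13; AND[min(a, b)] → w = 0.13
R2: ¬high=1−0.49=0.51, fair=0.95; AND[min(a, b)] → w = 0.51
R3: moderate=0.13 → w = 0.13
R4: fair=0.95, moderate=0.13, steady=0.09; AND[min(a, b)] → w = 0.09
R5: unstable=0.07, ¬moderate=1−0.13=0.87; AND[min(a, b)] → w = 0.07
Rules with consequent 'strong': {R1, R4, R5} → strengths 0.13, 0.09, 0.07
Aggregate via t-conorm [max(a, b)]: 0.13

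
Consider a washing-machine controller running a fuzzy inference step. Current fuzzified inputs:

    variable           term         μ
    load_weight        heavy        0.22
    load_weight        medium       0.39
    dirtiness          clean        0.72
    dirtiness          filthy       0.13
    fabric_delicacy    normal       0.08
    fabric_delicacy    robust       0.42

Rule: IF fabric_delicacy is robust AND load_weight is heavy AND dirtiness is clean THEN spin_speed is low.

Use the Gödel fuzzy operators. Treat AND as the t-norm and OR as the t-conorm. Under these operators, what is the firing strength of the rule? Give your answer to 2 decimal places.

0.22

firing strength: robust=0.42, heavy=0.22, clean=0.72; AND[min(a, b)] → w = 0.22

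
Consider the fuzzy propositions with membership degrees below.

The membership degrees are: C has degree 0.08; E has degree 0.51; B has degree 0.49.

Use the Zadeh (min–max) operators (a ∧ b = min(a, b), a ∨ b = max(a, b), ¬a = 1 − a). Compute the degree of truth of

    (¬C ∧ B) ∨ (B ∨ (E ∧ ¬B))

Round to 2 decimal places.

¬C = 1 − 0.08 = 0.92
¬C ∧ B = min(a, b) on (0.92, 0.49) = 0.49
¬B = 1 − 0.49 = 0.51
E ∧ ¬B = min(a, b) on (0.51, 0.51) = 0.51
B ∨ (E ∧ ¬B) = max(a, b) on (0.49, 0.51) = 0.51
(¬C ∧ B) ∨ (B ∨ (E ∧ ¬B)) = max(a, b) on (0.49, 0.51) = 0.51

0.51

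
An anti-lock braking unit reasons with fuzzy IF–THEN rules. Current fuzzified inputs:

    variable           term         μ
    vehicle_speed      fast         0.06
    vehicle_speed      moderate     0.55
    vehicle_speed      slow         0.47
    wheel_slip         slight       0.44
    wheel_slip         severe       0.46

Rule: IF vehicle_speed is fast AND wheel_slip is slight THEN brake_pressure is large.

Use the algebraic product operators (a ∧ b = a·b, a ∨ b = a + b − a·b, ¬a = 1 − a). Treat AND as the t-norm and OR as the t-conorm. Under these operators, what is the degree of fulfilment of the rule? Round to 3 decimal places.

firing strength: fast=0.06, slight=0.44; AND[a·b] → w = 0.0264

0.026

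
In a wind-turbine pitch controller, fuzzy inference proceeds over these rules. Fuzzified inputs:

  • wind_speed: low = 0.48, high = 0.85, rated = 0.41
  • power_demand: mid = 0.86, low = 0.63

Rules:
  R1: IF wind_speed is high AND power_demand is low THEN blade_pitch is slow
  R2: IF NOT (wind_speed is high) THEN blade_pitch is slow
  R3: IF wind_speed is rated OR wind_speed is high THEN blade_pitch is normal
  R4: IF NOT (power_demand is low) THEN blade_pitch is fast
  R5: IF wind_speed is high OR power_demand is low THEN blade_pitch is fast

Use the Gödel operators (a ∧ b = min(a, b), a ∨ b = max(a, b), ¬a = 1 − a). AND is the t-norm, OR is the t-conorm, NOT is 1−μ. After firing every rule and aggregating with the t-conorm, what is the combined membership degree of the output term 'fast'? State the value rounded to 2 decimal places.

R1: high=0.85, low=0.63; AND[min(a, b)] → w = 0.63
R2: ¬high=1−0.85=0.15 → w = 0.15
R3: rated=0.41, high=0.85; OR[max(a, b)] → w = 0.85
R4: ¬low=1−0.63=0.37 → w = 0.37
R5: high=0.85, low=0.63; OR[max(a, b)] → w = 0.85
Rules with consequent 'fast': {R4, R5} → strengths 0.37, 0.85
Aggregate via t-conorm [max(a, b)]: 0.85

0.85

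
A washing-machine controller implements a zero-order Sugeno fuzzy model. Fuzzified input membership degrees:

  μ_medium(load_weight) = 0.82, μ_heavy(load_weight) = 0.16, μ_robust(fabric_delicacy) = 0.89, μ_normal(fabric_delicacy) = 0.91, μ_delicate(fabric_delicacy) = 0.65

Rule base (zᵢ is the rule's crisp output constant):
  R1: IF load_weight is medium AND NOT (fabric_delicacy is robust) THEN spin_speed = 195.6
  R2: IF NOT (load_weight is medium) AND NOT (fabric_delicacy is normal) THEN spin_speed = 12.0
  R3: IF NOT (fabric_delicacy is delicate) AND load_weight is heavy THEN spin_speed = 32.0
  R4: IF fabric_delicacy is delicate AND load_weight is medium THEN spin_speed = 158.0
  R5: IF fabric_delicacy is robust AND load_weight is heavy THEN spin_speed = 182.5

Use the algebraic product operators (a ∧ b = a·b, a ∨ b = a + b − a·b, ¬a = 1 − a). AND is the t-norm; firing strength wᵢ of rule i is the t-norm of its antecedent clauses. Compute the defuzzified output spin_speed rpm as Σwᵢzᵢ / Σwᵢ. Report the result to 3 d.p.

154.967

R1 (z=195.6): medium=0.82, ¬robust=1−0.89=0.11; AND[a·b] → w = 0.0902
R2 (z=12.0): ¬medium=1−0.82=0.18, ¬normal=1−0.91=0.09; AND[a·b] → w = 0.0162
R3 (z=32.0): ¬delicate=1−0.65=0.35, heavy=0.16; AND[a·b] → w = 0.0560
R4 (z=158.0): delicate=0.65, medium=0.82; AND[a·b] → w = 0.5330
R5 (z=182.5): robust=0.89, heavy=0.16; AND[a·b] → w = 0.1424
Weighted average = (0.0902·195.6 + 0.0162·12.0 + 0.0560·32.0 + 0.5330·158.0 + 0.1424·182.5) / (0.0902 + 0.0162 + 0.0560 + 0.5330 + 0.1424)
  = 129.8315 / 0.8378 = 154.967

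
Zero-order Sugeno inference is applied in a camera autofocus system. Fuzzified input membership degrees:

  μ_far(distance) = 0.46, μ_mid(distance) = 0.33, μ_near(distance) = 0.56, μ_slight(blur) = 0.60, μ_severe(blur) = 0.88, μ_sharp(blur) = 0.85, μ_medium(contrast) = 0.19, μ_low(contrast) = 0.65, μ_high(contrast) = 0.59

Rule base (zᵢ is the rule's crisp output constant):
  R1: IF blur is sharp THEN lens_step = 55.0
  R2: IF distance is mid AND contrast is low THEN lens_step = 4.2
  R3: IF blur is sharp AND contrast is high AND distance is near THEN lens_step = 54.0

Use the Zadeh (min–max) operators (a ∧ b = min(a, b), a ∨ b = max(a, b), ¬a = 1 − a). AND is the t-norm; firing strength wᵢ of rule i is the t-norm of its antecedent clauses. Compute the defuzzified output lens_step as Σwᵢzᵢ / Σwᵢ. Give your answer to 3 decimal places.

45.044

R1 (z=55.0): sharp=0.85 → w = 0.85
R2 (z=4.2): mid=0.33, low=0.65; AND[min(a, b)] → w = 0.33
R3 (z=54.0): sharp=0.85, high=0.59, near=0.56; AND[min(a, b)] → w = 0.56
Weighted average = (0.85·55.0 + 0.33·4.2 + 0.56·54.0) / (0.85 + 0.33 + 0.56)
  = 78.3760 / 1.7400 = 45.044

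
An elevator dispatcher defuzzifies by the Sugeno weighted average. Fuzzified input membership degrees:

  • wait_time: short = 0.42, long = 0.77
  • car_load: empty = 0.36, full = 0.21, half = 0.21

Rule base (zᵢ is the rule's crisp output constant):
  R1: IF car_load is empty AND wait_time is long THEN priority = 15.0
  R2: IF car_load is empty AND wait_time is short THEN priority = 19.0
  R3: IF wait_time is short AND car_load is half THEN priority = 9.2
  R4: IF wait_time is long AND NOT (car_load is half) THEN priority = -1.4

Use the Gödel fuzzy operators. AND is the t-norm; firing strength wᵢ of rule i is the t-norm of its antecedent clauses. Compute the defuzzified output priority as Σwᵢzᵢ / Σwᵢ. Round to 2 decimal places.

R1 (z=15.0): empty=0.36, long=0.77; AND[min(a, b)] → w = 0.36
R2 (z=19.0): empty=0.36, short=0.42; AND[min(a, b)] → w = 0.36
R3 (z=9.2): short=0.42, half=0.21; AND[min(a, b)] → w = 0.21
R4 (z=-1.4): long=0.77, ¬half=1−0.21=0.79; AND[min(a, b)] → w = 0.77
Weighted average = (0.36·15.0 + 0.36·19.0 + 0.21·9.2 + 0.77·-1.4) / (0.36 + 0.36 + 0.21 + 0.77)
  = 13.0940 / 1.7000 = 7.70

7.70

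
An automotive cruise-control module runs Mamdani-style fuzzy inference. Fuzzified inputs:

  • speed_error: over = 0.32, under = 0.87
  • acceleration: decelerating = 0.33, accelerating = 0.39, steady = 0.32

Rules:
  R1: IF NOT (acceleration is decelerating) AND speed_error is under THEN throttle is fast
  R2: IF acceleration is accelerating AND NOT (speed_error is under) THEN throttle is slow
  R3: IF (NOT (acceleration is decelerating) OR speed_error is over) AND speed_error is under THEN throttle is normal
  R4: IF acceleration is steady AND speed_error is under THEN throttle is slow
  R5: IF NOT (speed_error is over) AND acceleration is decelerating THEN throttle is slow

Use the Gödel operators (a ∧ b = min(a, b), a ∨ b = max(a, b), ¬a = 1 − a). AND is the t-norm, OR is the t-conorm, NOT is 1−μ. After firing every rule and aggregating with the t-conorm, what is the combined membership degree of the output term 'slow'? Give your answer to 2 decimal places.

0.33

R1: ¬decelerating=1−0.33=0.67, under=0.87; AND[min(a, b)] → w = 0.67
R2: accelerating=0.39, ¬under=1−0.87=0.13; AND[min(a, b)] → w = 0.13
R3: (¬decelerating=1−0.33=0.67 OR over=0.32) = 0.67; AND[min(a, b)] with under=0.87 → w = 0.67
R4: steady=0.32, under=0.87; AND[min(a, b)] → w = 0.32
R5: ¬over=1−0.32=0.68, decelerating=0.33; AND[min(a, b)] → w = 0.33
Rules with consequent 'slow': {R2, R4, R5} → strengths 0.13, 0.32, 0.33
Aggregate via t-conorm [max(a, b)]: 0.33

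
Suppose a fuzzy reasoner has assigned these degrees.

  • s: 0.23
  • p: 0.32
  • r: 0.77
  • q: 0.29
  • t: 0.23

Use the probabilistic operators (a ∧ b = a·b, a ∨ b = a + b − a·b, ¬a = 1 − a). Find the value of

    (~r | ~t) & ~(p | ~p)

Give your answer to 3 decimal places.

~r = 1 − 0.7700 = 0.2300
~t = 1 − 0.2300 = 0.7700
~r | ~t = a + b − a·b on (0.2300, 0.7700) = 0.8229
~p = 1 − 0.3200 = 0.6800
p | ~p = a + b − a·b on (0.3200, 0.6800) = 0.7824
~(p | ~p) = 1 − 0.7824 = 0.2176
(~r | ~t) & ~(p | ~p) = a·b on (0.8229, 0.2176) = 0.1791

0.179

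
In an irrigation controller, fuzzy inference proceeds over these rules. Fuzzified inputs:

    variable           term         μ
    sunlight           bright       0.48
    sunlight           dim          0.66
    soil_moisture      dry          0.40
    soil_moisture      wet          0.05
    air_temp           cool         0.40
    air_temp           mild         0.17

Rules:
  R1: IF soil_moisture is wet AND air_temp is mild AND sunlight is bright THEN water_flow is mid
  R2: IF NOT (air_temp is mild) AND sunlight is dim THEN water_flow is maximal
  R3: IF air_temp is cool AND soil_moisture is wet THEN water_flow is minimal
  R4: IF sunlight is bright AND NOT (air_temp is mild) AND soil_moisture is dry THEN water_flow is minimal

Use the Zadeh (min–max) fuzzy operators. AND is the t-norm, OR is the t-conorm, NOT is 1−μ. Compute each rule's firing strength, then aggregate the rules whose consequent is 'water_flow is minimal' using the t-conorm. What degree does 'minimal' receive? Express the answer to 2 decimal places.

0.40

R1: wet=0.05, mild=0.17, bright=0.48; AND[min(a, b)] → w = 0.05
R2: ¬mild=1−0.17=0.83, dim=0.66; AND[min(a, b)] → w = 0.66
R3: cool=0.40, wet=0.05; AND[min(a, b)] → w = 0.05
R4: bright=0.48, ¬mild=1−0.17=0.83, dry=0.40; AND[min(a, b)] → w = 0.40
Rules with consequent 'minimal': {R3, R4} → strengths 0.05, 0.40
Aggregate via t-conorm [max(a, b)]: 0.40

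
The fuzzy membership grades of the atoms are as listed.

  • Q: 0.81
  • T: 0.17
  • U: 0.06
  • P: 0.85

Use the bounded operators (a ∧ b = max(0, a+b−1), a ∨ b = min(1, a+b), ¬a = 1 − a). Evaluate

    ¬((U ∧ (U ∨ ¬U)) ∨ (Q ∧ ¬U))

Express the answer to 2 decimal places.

0.19

¬U = 1 − 0.06 = 0.94
U ∨ ¬U = min(1, a+b) on (0.06, 0.94) = 1.00
U ∧ (U ∨ ¬U) = max(0, a+b−1) on (0.06, 1.00) = 0.06
¬U = 1 − 0.06 = 0.94
Q ∧ ¬U = max(0, a+b−1) on (0.81, 0.94) = 0.75
(U ∧ (U ∨ ¬U)) ∨ (Q ∧ ¬U) = min(1, a+b) on (0.06, 0.75) = 0.81
¬((U ∧ (U ∨ ¬U)) ∨ (Q ∧ ¬U)) = 1 − 0.81 = 0.19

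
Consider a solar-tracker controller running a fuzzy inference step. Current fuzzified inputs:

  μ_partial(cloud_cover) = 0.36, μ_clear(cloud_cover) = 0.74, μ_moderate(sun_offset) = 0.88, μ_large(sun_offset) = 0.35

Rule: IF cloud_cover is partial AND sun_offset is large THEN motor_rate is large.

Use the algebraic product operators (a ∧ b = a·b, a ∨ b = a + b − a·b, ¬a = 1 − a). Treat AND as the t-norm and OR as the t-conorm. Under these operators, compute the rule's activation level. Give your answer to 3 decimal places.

0.126

firing strength: partial=0.36, large=0.35; AND[a·b] → w = 0.1260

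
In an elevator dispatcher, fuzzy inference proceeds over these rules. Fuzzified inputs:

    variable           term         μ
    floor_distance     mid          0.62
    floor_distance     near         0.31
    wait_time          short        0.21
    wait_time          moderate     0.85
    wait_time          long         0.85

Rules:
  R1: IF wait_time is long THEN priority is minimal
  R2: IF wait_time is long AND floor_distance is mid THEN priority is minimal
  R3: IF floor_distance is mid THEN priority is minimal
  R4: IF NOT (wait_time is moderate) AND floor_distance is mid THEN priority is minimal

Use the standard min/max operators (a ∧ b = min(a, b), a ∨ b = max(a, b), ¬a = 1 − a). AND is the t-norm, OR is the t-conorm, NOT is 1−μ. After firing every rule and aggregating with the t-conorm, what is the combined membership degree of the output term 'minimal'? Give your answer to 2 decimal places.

R1: long=0.85 → w = 0.85
R2: long=0.85, mid=0.62; AND[min(a, b)] → w = 0.62
R3: mid=0.62 → w = 0.62
R4: ¬moderate=1−0.85=0.15, mid=0.62; AND[min(a, b)] → w = 0.15
Rules with consequent 'minimal': {R1, R2, R3, R4} → strengths 0.85, 0.62, 0.62, 0.15
Aggregate via t-conorm [max(a, b)]: 0.85

0.85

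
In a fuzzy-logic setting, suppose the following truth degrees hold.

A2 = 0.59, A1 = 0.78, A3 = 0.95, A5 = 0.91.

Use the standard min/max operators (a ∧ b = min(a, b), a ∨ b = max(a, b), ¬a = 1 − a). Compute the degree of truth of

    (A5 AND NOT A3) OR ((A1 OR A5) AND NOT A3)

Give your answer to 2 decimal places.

0.05

NOT A3 = 1 − 0.95 = 0.05
A5 AND NOT A3 = min(a, b) on (0.91, 0.05) = 0.05
A1 OR A5 = max(a, b) on (0.78, 0.91) = 0.91
NOT A3 = 1 − 0.95 = 0.05
(A1 OR A5) AND NOT A3 = min(a, b) on (0.91, 0.05) = 0.05
(A5 AND NOT A3) OR ((A1 OR A5) AND NOT A3) = max(a, b) on (0.05, 0.05) = 0.05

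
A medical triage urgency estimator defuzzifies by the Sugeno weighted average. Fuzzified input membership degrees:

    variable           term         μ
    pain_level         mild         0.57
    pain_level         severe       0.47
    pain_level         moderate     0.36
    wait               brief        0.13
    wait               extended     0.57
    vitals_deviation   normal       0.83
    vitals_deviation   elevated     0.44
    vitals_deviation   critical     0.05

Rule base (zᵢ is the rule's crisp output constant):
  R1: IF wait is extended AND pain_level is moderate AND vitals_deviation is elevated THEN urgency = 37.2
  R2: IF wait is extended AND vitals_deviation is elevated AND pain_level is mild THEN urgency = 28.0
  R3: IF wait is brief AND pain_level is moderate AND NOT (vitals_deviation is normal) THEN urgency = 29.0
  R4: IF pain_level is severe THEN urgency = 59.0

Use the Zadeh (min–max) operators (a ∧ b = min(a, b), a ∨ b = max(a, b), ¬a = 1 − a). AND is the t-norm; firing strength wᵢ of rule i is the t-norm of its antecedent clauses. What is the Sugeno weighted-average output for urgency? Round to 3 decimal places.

40.866

R1 (z=37.2): extended=0.57, moderate=0.36, elevated=0.44; AND[min(a, b)] → w = 0.36
R2 (z=28.0): extended=0.57, elevated=0.44, mild=0.57; AND[min(a, b)] → w = 0.44
R3 (z=29.0): brief=0.13, moderate=0.36, ¬normal=1−0.83=0.17; AND[min(a, b)] → w = 0.13
R4 (z=59.0): severe=0.47 → w = 0.47
Weighted average = (0.36·37.2 + 0.44·28.0 + 0.13·29.0 + 0.47·59.0) / (0.36 + 0.44 + 0.13 + 0.47)
  = 57.2120 / 1.4000 = 40.866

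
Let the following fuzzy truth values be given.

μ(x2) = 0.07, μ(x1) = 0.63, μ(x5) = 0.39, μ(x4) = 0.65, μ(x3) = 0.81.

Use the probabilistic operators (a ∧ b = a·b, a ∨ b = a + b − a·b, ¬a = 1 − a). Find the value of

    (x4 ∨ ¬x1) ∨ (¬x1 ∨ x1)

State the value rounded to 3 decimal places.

¬x1 = 1 − 0.6300 = 0.3700
x4 ∨ ¬x1 = a + b − a·b on (0.6500, 0.3700) = 0.7795
¬x1 = 1 − 0.6300 = 0.3700
¬x1 ∨ x1 = a + b − a·b on (0.3700, 0.6300) = 0.7669
(x4 ∨ ¬x1) ∨ (¬x1 ∨ x1) = a + b − a·b on (0.7795, 0.7669) = 0.9486

0.949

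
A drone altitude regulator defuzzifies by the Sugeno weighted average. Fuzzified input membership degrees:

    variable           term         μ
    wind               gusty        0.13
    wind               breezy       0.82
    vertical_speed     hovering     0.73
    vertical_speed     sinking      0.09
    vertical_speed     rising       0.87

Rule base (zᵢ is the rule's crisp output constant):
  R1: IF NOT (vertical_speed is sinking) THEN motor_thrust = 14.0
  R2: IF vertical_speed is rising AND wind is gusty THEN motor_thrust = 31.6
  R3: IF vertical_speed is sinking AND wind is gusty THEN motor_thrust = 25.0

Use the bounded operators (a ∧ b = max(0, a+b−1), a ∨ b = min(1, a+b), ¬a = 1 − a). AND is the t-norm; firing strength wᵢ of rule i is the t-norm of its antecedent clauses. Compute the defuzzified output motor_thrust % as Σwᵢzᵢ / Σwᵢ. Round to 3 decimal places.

14.000

R1 (z=14.0): ¬sinking=1−0.09=0.91 → w = 0.91
R2 (z=31.6): rising=0.87, gusty=0.13; AND[max(0, a+b−1)] → w = 0.00
R3 (z=25.0): sinking=0.09, gusty=0.13; AND[max(0, a+b−1)] → w = 0.00
Weighted average = (0.91·14.0 + 0.00·31.6 + 0.00·25.0) / (0.91 + 0.00 + 0.00)
  = 12.7400 / 0.9100 = 14.000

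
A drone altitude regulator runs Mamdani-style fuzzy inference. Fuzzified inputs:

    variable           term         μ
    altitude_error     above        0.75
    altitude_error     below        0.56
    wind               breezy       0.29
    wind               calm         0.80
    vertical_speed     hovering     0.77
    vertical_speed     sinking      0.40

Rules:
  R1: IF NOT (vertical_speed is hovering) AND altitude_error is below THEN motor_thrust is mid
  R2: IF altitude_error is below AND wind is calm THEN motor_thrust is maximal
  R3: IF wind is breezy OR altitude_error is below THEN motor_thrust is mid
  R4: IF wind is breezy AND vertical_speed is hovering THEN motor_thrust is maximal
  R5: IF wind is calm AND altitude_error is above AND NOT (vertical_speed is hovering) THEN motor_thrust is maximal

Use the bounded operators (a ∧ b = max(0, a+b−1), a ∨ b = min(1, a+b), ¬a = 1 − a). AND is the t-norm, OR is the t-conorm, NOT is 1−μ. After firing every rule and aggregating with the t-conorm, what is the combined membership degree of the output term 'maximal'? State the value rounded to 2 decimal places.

R1: ¬hovering=1−0.77=0.23, below=0.56; AND[max(0, a+b−1)] → w = 0.00
R2: below=0.56, calm=0.80; AND[max(0, a+b−1)] → w = 0.36
R3: breezy=0.29, below=0.56; OR[min(1, a+b)] → w = 0.85
R4: breezy=0.29, hovering=0.77; AND[max(0, a+b−1)] → w = 0.06
R5: calm=0.80, above=0.75, ¬hovering=1−0.77=0.23; AND[max(0, a+b−1)] → w = 0.00
Rules with consequent 'maximal': {R2, R4, R5} → strengths 0.36, 0.06, 0.00
Aggregate via t-conorm [min(1, a+b)]: 0.42

0.42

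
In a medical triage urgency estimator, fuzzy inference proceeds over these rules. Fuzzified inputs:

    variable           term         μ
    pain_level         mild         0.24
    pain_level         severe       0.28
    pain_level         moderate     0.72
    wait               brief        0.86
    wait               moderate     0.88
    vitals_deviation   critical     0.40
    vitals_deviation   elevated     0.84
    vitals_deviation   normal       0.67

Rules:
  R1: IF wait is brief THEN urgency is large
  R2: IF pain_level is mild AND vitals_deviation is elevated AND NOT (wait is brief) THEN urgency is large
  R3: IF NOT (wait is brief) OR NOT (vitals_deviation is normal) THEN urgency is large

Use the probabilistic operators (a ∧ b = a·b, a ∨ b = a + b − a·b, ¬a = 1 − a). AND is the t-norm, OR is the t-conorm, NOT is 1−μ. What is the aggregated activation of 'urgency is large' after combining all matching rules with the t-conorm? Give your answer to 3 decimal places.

0.922

R1: brief=0.86 → w = 0.8600
R2: mild=0.24, elevated=0.84, ¬brief=1−0.86=0.14; AND[a·b] → w = 0.0282
R3: ¬brief=1−0.86=0.14, ¬normal=1−0.67=0.33; OR[a + b − a·b] → w = 0.4238
Rules with consequent 'large': {R1, R2, R3} → strengths 0.8600, 0.0282, 0.4238
Aggregate via t-conorm [a + b − a·b]: 0.9216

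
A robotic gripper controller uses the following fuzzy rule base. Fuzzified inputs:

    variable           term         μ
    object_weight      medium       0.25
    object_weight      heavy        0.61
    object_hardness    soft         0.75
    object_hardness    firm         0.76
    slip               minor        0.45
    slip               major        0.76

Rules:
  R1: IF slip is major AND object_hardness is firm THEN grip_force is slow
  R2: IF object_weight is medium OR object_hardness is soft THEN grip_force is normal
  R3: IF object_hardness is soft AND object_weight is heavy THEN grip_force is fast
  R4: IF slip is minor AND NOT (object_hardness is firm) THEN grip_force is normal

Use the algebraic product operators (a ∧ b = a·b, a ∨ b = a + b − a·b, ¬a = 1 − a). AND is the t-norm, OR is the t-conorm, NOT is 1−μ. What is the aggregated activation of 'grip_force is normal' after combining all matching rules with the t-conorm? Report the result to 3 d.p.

0.833

R1: major=0.76, firm=0.76; AND[a·b] → w = 0.5776
R2: medium=0.25, soft=0.75; OR[a + b − a·b] → w = 0.8125
R3: soft=0.75, heavy=0.61; AND[a·b] → w = 0.4575
R4: minor=0.45, ¬firm=1−0.76=0.24; AND[a·b] → w = 0.1080
Rules with consequent 'normal': {R2, R4} → strengths 0.8125, 0.1080
Aggregate via t-conorm [a + b − a·b]: 0.8327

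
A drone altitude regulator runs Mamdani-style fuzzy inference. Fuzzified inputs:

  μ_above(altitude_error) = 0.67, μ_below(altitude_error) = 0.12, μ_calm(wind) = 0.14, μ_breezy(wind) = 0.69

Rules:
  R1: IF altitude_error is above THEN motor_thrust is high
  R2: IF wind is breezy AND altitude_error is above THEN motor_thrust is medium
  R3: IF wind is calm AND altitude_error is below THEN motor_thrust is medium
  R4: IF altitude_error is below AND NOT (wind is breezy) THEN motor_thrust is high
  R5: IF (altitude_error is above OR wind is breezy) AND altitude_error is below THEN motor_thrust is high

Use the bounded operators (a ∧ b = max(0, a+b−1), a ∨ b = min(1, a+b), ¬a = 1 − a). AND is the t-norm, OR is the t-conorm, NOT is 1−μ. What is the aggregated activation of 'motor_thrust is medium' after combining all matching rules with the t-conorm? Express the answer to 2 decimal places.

R1: above=0.67 → w = 0.67
R2: breezy=0.69, above=0.67; AND[max(0, a+b−1)] → w = 0.36
R3: calm=0.14, below=0.12; AND[max(0, a+b−1)] → w = 0.00
R4: below=0.12, ¬breezy=1−0.69=0.31; AND[max(0, a+b−1)] → w = 0.00
R5: (above=0.67 OR breezy=0.69) = 1.00; AND[max(0, a+b−1)] with below=0.12 → w = 0.12
Rules with consequent 'medium': {R2, R3} → strengths 0.36, 0.00
Aggregate via t-conorm [min(1, a+b)]: 0.36

0.36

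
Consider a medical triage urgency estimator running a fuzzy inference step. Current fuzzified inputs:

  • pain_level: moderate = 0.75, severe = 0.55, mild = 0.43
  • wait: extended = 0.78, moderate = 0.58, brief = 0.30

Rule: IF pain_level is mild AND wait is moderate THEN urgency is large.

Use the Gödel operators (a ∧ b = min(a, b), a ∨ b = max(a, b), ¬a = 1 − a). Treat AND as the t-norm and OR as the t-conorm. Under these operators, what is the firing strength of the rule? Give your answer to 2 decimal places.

firing strength: mild=0.43, moderate=0.58; AND[min(a, b)] → w = 0.43

0.43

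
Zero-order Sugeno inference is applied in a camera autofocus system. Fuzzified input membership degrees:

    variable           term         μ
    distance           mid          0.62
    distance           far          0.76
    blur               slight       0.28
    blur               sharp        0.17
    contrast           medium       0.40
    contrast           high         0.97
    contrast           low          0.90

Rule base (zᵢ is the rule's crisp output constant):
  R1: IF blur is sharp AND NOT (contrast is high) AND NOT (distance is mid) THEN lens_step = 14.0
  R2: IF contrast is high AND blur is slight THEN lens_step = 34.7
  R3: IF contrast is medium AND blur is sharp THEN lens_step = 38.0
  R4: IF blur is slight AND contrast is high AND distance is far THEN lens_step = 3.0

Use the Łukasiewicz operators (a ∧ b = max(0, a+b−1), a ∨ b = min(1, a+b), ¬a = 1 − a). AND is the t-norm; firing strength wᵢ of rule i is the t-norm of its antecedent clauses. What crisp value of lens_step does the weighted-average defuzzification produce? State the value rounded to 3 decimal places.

R1 (z=14.0): sharp=0.17, ¬high=1−0.97=0.03, ¬mid=1−0.62=0.38; AND[max(0, a+b−1)] → w = 0.00
R2 (z=34.7): high=0.97, slight=0.28; AND[max(0, a+b−1)] → w = 0.25
R3 (z=38.0): medium=0.40, sharp=0.17; AND[max(0, a+b−1)] → w = 0.00
R4 (z=3.0): slight=0.28, high=0.97, far=0.76; AND[max(0, a+b−1)] → w = 0.01
Weighted average = (0.00·14.0 + 0.25·34.7 + 0.00·38.0 + 0.01·3.0) / (0.00 + 0.25 + 0.00 + 0.01)
  = 8.7050 / 0.2600 = 33.481

33.481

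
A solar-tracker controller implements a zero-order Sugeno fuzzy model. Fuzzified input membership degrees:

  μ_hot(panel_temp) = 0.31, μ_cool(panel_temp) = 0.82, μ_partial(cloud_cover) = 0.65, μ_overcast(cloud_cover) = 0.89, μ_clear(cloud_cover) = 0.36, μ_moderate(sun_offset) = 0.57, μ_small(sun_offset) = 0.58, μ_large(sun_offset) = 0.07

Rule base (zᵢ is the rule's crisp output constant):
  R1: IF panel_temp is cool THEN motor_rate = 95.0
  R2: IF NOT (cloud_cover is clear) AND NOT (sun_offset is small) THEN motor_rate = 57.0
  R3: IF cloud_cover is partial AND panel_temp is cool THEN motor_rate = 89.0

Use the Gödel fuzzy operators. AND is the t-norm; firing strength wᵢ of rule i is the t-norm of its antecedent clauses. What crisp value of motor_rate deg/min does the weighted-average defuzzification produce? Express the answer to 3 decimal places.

84.492

R1 (z=95.0): cool=0.82 → w = 0.82
R2 (z=57.0): ¬clear=1−0.36=0.64, ¬small=1−0.58=0.42; AND[min(a, b)] → w = 0.42
R3 (z=89.0): partial=0.65, cool=0.82; AND[min(a, b)] → w = 0.65
Weighted average = (0.82·95.0 + 0.42·57.0 + 0.65·89.0) / (0.82 + 0.42 + 0.65)
  = 159.6900 / 1.8900 = 84.492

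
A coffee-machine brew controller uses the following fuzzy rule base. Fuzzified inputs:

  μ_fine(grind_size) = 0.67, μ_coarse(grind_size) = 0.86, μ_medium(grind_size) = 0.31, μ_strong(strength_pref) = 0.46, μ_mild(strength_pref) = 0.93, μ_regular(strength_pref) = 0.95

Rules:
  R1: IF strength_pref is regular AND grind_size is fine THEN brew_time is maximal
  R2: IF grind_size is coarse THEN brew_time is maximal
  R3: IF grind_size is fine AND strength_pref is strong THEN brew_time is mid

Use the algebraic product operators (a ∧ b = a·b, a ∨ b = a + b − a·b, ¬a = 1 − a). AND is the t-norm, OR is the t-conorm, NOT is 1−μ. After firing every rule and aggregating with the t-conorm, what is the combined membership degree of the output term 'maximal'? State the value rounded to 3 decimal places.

R1: regular=0.95, fine=0.67; AND[a·b] → w = 0.6365
R2: coarse=0.86 → w = 0.8600
R3: fine=0.67, strong=0.46; AND[a·b] → w = 0.3082
Rules with consequent 'maximal': {R1, R2} → strengths 0.6365, 0.8600
Aggregate via t-conorm [a + b − a·b]: 0.9491

0.949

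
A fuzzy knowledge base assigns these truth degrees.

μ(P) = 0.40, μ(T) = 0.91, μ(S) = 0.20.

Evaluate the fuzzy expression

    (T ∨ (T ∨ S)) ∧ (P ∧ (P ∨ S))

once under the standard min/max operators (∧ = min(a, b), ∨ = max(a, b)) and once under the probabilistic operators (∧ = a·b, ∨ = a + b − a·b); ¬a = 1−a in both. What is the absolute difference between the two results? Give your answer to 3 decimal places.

Under standard min/max:
  T ∨ S = max(a, b) on (0.91, 0.20) = 0.91
  T ∨ (T ∨ S) = max(a, b) on (0.91, 0.91) = 0.91
  P ∨ S = max(a, b) on (0.40, 0.20) = 0.40
  P ∧ (P ∨ S) = min(a, b) on (0.40, 0.40) = 0.40
  (T ∨ (T ∨ S)) ∧ (P ∧ (P ∨ S)) = min(a, b) on (0.91, 0.40) = 0.40
  → value = 0.4000
Under probabilistic:
  T ∨ S = a + b − a·b on (0.9100, 0.2000) = 0.9280
  T ∨ (T ∨ S) = a + b − a·b on (0.9100, 0.9280) = 0.9935
  P ∨ S = a + b − a·b on (0.4000, 0.2000) = 0.5200
  P ∧ (P ∨ S) = a·b on (0.4000, 0.5200) = 0.2080
  (T ∨ (T ∨ S)) ∧ (P ∧ (P ∨ S)) = a·b on (0.9935, 0.2080) = 0.2067
  → value = 0.2067
|0.4000 − 0.2067| = 0.193

0.193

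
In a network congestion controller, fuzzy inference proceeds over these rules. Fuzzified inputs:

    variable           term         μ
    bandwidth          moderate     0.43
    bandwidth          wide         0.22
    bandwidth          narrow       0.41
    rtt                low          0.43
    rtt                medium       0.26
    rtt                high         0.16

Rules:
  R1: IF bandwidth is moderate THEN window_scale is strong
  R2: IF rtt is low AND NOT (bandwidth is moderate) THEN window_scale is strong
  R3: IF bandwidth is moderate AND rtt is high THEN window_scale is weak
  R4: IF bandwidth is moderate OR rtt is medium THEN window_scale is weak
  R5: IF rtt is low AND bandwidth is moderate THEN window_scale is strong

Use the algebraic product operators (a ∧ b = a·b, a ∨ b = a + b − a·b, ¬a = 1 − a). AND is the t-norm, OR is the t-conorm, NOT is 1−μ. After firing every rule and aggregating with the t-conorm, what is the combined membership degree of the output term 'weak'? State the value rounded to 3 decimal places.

R1: moderate=0.43 → w = 0.4300
R2: low=0.43, ¬moderate=1−0.43=0.57; AND[a·b] → w = 0.2451
R3: moderate=0.43, high=0.16; AND[a·b] → w = 0.0688
R4: moderate=0.43, medium=0.26; OR[a + b − a·b] → w = 0.5782
R5: low=0.43, moderate=0.43; AND[a·b] → w = 0.1849
Rules with consequent 'weak': {R3, R4} → strengths 0.0688, 0.5782
Aggregate via t-conorm [a + b − a·b]: 0.6072

0.607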